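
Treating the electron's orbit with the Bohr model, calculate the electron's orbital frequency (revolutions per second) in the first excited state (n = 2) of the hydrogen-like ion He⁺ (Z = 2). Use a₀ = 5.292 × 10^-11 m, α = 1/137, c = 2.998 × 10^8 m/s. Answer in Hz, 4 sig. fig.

r = n²a₀/Z = 1.058 × 10^-10 m, v = Zαc/n = 2.188 × 10^6 m/s
f = v/(2πr) = 3.291 × 10^15 Hz

3.291 × 10^15 Hz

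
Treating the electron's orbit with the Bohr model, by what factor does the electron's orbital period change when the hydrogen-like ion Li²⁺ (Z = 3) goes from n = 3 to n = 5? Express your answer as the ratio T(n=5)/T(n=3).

T ∝ Z^-2 · n^3; with Z fixed, T ∝ n^3.
T(n=5)/T(n=3) = (5/3)^3 = 125/27

125/27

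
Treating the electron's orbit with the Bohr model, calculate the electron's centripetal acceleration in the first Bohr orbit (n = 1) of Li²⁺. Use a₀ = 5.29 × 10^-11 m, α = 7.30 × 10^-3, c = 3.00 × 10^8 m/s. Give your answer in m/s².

2.45 × 10^24 m/s²

r = n²a₀/Z = 1.76 × 10^-11 m, v = Zαc/n = 6.57 × 10^6 m/s
a = v²/r = (6.57 × 10^6)² / 1.76 × 10^-11 = 2.45 × 10^24 m/s²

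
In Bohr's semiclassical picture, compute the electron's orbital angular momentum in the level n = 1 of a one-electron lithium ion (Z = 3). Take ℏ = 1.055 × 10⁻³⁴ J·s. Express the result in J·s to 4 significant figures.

1.055 × 10⁻³⁴ J·s

L_n = nℏ = 1 × 1.055 × 10⁻³⁴ = 1.055 × 10⁻³⁴ J·s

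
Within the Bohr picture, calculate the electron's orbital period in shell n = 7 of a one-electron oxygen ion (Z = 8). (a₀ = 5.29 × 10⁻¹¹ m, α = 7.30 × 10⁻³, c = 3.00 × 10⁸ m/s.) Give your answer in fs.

r = n²a₀/Z = 7²·5.29 × 10⁻¹¹/8 = 3.24 × 10⁻¹⁰ m
v = Zαc/n = 8·0.00730·3.00 × 10⁸/7 = 2.50 × 10⁶ m/s
T = 2πr/v = 8.13 × 10⁻¹⁶ s = 0.813 fs

0.813 fs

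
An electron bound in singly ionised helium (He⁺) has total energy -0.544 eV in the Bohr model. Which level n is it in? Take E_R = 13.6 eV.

10

E_n = −E_R Z²/n² ⇒ n² = E_R Z²/(−E_n) = 13.6 × 2² / 0.544 ≈ 100.00
n = 10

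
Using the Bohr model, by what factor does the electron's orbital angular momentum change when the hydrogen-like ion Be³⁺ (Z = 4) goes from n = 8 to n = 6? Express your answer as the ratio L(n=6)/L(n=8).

L = nℏ depends only on n, so L ∝ n.
L(n=6)/L(n=8) = (6/8)^1 = 3/4

3/4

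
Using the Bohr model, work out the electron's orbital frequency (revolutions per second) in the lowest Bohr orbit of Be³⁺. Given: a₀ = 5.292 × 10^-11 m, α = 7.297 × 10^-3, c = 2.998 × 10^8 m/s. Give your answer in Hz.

r = n²a₀/Z = 1.323 × 10^-11 m, v = Zαc/n = 8.751 × 10^6 m/s
f = v/(2πr) = 1.053 × 10^17 Hz

1.053 × 10^17 Hz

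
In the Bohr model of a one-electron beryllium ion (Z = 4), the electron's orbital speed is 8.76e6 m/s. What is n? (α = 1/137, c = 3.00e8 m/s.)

v_n = Zαc/n ⇒ n = Zαc/v = 4 × 0.00730 × 3.00e8 / 8.76e6 ≈ 1.00
n = 1

1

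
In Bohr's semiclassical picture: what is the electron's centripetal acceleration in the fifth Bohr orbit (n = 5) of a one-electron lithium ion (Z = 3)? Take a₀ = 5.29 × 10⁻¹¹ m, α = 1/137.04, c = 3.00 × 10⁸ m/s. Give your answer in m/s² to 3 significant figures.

3.91 × 10²¹ m/s²

r = n²a₀/Z = 4.41 × 10⁻¹⁰ m, v = Zαc/n = 1.31 × 10⁶ m/s
a = v²/r = (1.31 × 10⁶)² / 4.41 × 10⁻¹⁰ = 3.91 × 10²¹ m/s²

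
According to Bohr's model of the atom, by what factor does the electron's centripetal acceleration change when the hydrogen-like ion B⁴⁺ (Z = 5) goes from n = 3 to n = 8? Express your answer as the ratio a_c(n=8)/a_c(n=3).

81/4096

a_c ∝ Z^3 · n^-4; with Z fixed, a_c ∝ n^-4.
a_c(n=8)/a_c(n=3) = (8/3)^-4 = 81/4096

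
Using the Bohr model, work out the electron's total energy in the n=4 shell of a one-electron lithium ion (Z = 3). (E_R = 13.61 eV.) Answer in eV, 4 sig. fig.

-7.656 eV

E_n = −E_R·Z²/n² = −13.61 × 3²/4² = -7.656 eV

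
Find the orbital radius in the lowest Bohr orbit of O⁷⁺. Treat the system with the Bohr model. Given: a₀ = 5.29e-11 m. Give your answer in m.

r_n = n²a₀/Z = 1² × 5.29e-11 / 8
    = 1 × 5.29e-11 / 8 = 6.61e-12 m

6.61e-12 m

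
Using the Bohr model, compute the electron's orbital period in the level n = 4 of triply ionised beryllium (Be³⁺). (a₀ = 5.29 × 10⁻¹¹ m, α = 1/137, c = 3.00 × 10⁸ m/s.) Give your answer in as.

607 as

r = n²a₀/Z = 4²·5.29 × 10⁻¹¹/4 = 2.12 × 10⁻¹⁰ m
v = Zαc/n = 4·0.00730·3.00 × 10⁸/4 = 2.19 × 10⁶ m/s
T = 2πr/v = 6.07 × 10⁻¹⁶ s = 607 as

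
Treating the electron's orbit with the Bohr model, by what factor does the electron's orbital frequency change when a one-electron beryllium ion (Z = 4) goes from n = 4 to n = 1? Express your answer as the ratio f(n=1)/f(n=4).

64

f ∝ Z^2 · n^-3; with Z fixed, f ∝ n^-3.
f(n=1)/f(n=4) = (1/4)^-3 = 64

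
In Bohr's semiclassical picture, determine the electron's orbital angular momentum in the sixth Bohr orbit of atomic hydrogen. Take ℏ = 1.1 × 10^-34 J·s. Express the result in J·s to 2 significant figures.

L_n = nℏ = 6 × 1.1 × 10^-34 = 6.6 × 10^-34 J·s

6.6 × 10^-34 J·s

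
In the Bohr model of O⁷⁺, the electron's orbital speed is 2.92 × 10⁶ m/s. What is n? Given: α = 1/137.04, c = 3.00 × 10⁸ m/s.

6

v_n = Zαc/n ⇒ n = Zαc/v = 8 × 0.00730 × 3.00 × 10⁸ / 2.92 × 10⁶ ≈ 6.00
n = 6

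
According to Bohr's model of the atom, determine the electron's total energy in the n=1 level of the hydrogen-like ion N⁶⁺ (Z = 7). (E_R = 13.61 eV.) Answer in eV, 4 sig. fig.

E_n = −E_R·Z²/n² = −13.61 × 7²/1² = -666.9 eV

-666.9 eV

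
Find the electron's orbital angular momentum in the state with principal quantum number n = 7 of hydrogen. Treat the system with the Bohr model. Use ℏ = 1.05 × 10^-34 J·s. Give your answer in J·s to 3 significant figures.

L_n = nℏ = 7 × 1.05 × 10^-34 = 7.35 × 10^-34 J·s

7.35 × 10^-34 J·s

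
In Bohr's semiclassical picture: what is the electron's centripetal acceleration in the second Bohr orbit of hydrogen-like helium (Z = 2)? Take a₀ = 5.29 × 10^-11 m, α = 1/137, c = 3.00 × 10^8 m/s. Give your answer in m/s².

r = n²a₀/Z = 1.06 × 10^-10 m, v = Zαc/n = 2.19 × 10^6 m/s
a = v²/r = (2.19 × 10^6)² / 1.06 × 10^-10 = 4.53 × 10^22 m/s²

4.53 × 10^22 m/s²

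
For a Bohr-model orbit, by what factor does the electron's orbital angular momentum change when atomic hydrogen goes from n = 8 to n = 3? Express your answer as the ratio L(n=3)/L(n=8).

3/8

L = nℏ depends only on n, so L ∝ n.
L(n=3)/L(n=8) = (3/8)^1 = 3/8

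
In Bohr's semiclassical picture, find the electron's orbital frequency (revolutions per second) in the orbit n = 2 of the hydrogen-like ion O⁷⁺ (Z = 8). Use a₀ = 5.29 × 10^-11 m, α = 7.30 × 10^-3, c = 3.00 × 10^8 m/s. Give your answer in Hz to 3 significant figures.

r = n²a₀/Z = 2.65 × 10^-11 m, v = Zαc/n = 8.76 × 10^6 m/s
f = v/(2πr) = 5.27 × 10^16 Hz

5.27 × 10^16 Hz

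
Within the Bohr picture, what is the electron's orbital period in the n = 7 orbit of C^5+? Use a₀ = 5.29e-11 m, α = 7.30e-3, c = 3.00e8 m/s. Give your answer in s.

r = n²a₀/Z = 7²·5.29e-11/6 = 4.32e-10 m
v = Zαc/n = 6·0.00730·3.00e8/7 = 1.88e6 m/s
T = 2πr/v = 1.45e-15 s

1.45e-15 s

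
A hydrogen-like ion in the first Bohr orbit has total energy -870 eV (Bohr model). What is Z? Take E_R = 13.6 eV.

E_n = −E_R Z²/n² ⇒ Z² = −E_n n²/E_R = 870 × 1² / 13.6 ≈ 63.97
Z = 8

8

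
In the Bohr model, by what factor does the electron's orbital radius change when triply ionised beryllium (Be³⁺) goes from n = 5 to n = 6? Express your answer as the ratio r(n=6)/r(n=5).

r ∝ Z^-1 · n^2; with Z fixed, r ∝ n^2.
r(n=6)/r(n=5) = (6/5)^2 = 36/25

36/25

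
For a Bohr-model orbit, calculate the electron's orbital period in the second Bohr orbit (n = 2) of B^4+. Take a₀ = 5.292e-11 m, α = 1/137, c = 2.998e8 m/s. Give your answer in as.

r = n²a₀/Z = 2²·5.292e-11/5 = 4.234e-11 m
v = Zαc/n = 5·0.007299·2.998e8/2 = 5.471e6 m/s
T = 2πr/v = 4.862e-17 s = 48.62 as

48.62 as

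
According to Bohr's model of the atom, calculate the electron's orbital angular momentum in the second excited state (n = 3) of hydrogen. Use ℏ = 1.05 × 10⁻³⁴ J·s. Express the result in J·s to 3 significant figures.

3.15 × 10⁻³⁴ J·s

L_n = nℏ = 3 × 1.05 × 10⁻³⁴ = 3.15 × 10⁻³⁴ J·s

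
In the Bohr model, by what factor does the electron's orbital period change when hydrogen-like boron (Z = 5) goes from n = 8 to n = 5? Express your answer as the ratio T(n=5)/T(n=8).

125/512

T ∝ Z^-2 · n^3; with Z fixed, T ∝ n^3.
T(n=5)/T(n=8) = (5/8)^3 = 125/512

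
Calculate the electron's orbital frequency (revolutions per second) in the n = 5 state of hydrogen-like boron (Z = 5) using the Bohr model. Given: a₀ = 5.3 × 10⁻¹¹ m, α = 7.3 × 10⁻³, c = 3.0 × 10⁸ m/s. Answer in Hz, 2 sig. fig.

r = n²a₀/Z = 2.6 × 10⁻¹⁰ m, v = Zαc/n = 2.2 × 10⁶ m/s
f = v/(2πr) = 1.3 × 10¹⁵ Hz

1.3 × 10¹⁵ Hz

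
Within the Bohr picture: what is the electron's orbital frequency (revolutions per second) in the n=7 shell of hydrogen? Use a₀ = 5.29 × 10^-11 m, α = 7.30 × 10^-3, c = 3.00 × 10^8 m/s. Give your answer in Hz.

r = n²a₀/Z = 2.59 × 10^-9 m, v = Zαc/n = 3.13 × 10^5 m/s
f = v/(2πr) = 1.92 × 10^13 Hz

1.92 × 10^13 Hz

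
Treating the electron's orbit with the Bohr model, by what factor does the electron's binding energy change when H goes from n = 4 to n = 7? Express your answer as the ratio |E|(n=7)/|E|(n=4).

16/49

|E| ∝ Z^2 · n^-2; with Z fixed, |E| ∝ n^-2.
|E|(n=7)/|E|(n=4) = (7/4)^-2 = 16/49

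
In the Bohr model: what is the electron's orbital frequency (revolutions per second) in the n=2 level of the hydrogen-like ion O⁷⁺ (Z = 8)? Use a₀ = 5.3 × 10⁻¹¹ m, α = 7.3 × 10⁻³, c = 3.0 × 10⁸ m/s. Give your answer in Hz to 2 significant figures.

r = n²a₀/Z = 2.6 × 10⁻¹¹ m, v = Zαc/n = 8.8 × 10⁶ m/s
f = v/(2πr) = 5.3 × 10¹⁶ Hz

5.3 × 10¹⁶ Hz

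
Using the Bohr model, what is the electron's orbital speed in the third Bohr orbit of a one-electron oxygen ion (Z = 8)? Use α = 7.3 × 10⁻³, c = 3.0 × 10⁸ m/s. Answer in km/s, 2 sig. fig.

v_n = Zαc/n = 8 × 0.0073 × 3.0 × 10⁸ / 3
    = 5800 km/s

5800 km/s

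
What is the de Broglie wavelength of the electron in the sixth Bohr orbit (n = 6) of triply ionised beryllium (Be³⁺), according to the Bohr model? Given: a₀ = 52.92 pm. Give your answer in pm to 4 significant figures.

498.8 pm

The Bohr quantisation condition is nλ = 2πr_n.
r_n = n²a₀/Z = 476.3 pm
λ = 2πr_n/n = 2π·476.3/6 = 498.8 pm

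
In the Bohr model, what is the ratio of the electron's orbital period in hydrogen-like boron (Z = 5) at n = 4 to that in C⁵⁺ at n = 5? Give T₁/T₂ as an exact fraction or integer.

T ∝ Z^-2 · n^3
T₁/T₂ = (5/6)^-2 · (4/5)^3 = 2304/3125

2304/3125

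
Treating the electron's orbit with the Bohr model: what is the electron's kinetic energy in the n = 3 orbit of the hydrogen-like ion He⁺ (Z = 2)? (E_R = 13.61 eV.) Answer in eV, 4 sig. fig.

6.049 eV

For a Coulomb orbit the virial theorem gives K = −E_n.
E_n = −E_R·Z²/n², so K = E_R·Z²/n² = 13.61 × 2²/3² = 6.049 eV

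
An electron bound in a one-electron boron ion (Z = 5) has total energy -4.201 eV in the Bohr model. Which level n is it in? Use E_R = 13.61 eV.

9

E_n = −E_R Z²/n² ⇒ n² = E_R Z²/(−E_n) = 13.61 × 5² / 4.201 ≈ 80.99
n = 9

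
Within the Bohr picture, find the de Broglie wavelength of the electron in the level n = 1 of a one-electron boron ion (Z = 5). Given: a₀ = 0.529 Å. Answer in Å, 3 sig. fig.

The Bohr quantisation condition is nλ = 2πr_n.
r_n = n²a₀/Z = 0.106 Å
λ = 2πr_n/n = 2π·0.106/1 = 0.665 Å

0.665 Å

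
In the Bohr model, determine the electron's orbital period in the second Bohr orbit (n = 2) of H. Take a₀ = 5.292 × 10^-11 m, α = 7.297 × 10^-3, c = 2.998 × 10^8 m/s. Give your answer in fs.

1.216 fs

r = n²a₀/Z = 2²·5.292 × 10^-11/1 = 2.117 × 10^-10 m
v = Zαc/n = 1·0.007297·2.998 × 10^8/2 = 1.094 × 10^6 m/s
T = 2πr/v = 1.216 × 10^-15 s = 1.216 fs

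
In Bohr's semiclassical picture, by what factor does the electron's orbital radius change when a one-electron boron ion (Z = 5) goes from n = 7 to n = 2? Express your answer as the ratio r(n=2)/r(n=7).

4/49

r ∝ Z^-1 · n^2; with Z fixed, r ∝ n^2.
r(n=2)/r(n=7) = (2/7)^2 = 4/49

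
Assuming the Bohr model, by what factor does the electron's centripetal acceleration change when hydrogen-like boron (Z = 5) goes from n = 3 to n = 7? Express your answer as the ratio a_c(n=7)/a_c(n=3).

81/2401

a_c ∝ Z^3 · n^-4; with Z fixed, a_c ∝ n^-4.
a_c(n=7)/a_c(n=3) = (7/3)^-4 = 81/2401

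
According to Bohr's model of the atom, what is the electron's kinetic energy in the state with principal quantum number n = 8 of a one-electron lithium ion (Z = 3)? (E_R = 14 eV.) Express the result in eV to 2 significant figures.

For a Coulomb orbit the virial theorem gives K = −E_n.
E_n = −E_R·Z²/n², so K = E_R·Z²/n² = 14 × 3²/8² = 2.0 eV

2.0 eV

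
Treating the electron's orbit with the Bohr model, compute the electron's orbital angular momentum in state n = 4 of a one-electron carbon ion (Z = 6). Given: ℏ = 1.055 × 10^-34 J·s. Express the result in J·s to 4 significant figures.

L_n = nℏ = 4 × 1.055 × 10^-34 = 4.220 × 10^-34 J·s

4.220 × 10^-34 J·s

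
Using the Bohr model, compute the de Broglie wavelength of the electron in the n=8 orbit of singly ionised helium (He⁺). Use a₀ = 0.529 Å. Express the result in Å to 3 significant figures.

13.3 Å

The Bohr quantisation condition is nλ = 2πr_n.
r_n = n²a₀/Z = 16.9 Å
λ = 2πr_n/n = 2π·16.9/8 = 13.3 Å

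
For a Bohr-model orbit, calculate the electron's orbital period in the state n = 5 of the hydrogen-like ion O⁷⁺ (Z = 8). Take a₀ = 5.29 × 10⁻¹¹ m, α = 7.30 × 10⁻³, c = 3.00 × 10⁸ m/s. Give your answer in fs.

0.296 fs

r = n²a₀/Z = 5²·5.29 × 10⁻¹¹/8 = 1.65 × 10⁻¹⁰ m
v = Zαc/n = 8·0.00730·3.00 × 10⁸/5 = 3.50 × 10⁶ m/s
T = 2πr/v = 2.96 × 10⁻¹⁶ s = 0.296 fs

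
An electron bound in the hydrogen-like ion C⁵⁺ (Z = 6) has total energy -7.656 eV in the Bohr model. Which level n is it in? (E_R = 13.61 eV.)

E_n = −E_R Z²/n² ⇒ n² = E_R Z²/(−E_n) = 13.61 × 6² / 7.656 ≈ 64.00
n = 8

8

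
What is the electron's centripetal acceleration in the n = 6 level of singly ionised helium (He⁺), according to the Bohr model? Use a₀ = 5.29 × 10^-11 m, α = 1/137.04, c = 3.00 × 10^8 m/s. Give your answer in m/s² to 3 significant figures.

r = n²a₀/Z = 9.52 × 10^-10 m, v = Zαc/n = 7.30 × 10^5 m/s
a = v²/r = (7.30 × 10^5)² / 9.52 × 10^-10 = 5.59 × 10^20 m/s²

5.59 × 10^20 m/s²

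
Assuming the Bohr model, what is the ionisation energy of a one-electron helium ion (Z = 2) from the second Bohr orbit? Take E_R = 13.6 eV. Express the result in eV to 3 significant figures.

13.6 eV

E_n = −E_R·Z²/n² = −13.6 × 2²/2² eV = -13.6 eV
Ionisation energy = −E_n = 13.6 eV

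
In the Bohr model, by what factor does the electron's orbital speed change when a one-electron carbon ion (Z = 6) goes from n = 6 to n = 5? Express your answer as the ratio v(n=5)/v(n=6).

6/5

v ∝ Z^1 · n^-1; with Z fixed, v ∝ n^-1.
v(n=5)/v(n=6) = (5/6)^-1 = 6/5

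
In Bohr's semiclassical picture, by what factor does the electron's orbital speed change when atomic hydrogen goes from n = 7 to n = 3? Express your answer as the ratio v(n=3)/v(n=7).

v ∝ Z^1 · n^-1; with Z fixed, v ∝ n^-1.
v(n=3)/v(n=7) = (3/7)^-1 = 7/3

7/3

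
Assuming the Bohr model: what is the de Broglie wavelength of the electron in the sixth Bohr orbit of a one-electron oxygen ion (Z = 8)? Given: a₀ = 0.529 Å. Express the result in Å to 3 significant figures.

2.49 Å

The Bohr quantisation condition is nλ = 2πr_n.
r_n = n²a₀/Z = 2.38 Å
λ = 2πr_n/n = 2π·2.38/6 = 2.49 Å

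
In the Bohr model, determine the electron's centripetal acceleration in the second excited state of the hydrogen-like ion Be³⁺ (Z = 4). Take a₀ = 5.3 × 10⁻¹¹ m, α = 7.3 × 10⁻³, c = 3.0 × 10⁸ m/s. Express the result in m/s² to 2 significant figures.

r = n²a₀/Z = 1.2 × 10⁻¹⁰ m, v = Zαc/n = 2.9 × 10⁶ m/s
a = v²/r = (2.9 × 10⁶)² / 1.2 × 10⁻¹⁰ = 7.2 × 10²² m/s²

7.2 × 10²² m/s²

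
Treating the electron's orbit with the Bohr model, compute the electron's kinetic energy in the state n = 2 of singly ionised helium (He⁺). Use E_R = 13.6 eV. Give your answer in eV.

For a Coulomb orbit the virial theorem gives K = −E_n.
E_n = −E_R·Z²/n², so K = E_R·Z²/n² = 13.6 × 2²/2² = 13.6 eV

13.6 eV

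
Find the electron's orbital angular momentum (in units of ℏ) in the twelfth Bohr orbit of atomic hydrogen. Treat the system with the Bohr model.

L_n = nℏ, so L/ℏ = n = 12.

12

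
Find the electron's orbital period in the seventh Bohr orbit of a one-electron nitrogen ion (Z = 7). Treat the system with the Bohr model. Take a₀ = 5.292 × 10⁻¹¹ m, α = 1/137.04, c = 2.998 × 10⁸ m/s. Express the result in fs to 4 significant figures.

1.064 fs

r = n²a₀/Z = 7²·5.292 × 10⁻¹¹/7 = 3.704 × 10⁻¹⁰ m
v = Zαc/n = 7·0.007297·2.998 × 10⁸/7 = 2.188 × 10⁶ m/s
T = 2πr/v = 1.064 × 10⁻¹⁵ s = 1.064 fs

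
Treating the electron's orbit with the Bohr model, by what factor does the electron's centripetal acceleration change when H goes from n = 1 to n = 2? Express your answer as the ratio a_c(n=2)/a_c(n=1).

1/16

a_c ∝ Z^3 · n^-4; with Z fixed, a_c ∝ n^-4.
a_c(n=2)/a_c(n=1) = (2/1)^-4 = 1/16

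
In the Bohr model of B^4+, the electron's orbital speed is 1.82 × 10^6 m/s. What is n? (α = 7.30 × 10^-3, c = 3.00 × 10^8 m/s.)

6

v_n = Zαc/n ⇒ n = Zαc/v = 5 × 0.00730 × 3.00 × 10^8 / 1.82 × 10^6 ≈ 6.02
n = 6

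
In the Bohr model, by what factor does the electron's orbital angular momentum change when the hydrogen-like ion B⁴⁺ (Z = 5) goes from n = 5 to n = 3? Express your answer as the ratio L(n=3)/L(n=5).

L = nℏ depends only on n, so L ∝ n.
L(n=3)/L(n=5) = (3/5)^1 = 3/5

3/5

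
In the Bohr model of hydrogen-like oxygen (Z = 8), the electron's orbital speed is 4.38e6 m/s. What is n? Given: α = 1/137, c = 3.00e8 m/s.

4

v_n = Zαc/n ⇒ n = Zαc/v = 8 × 0.00730 × 3.00e8 / 4.38e6 ≈ 4.00
n = 4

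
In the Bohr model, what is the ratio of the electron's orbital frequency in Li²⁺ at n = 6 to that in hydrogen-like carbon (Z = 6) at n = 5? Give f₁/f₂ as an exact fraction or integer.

f ∝ Z^2 · n^-3
f₁/f₂ = (3/6)^2 · (6/5)^-3 = 125/864

125/864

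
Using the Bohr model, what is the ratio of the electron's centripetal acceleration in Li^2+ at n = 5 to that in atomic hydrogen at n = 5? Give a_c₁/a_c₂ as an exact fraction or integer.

27

a_c ∝ Z^3 · n^-4
a_c₁/a_c₂ = (3/1)^3 · (5/5)^-4 = 27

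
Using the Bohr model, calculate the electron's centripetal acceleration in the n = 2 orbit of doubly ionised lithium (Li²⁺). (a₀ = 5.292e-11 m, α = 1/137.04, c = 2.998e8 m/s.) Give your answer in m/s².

r = n²a₀/Z = 7.056e-11 m, v = Zαc/n = 3.282e6 m/s
a = v²/r = (3.282e6)² / 7.056e-11 = 1.526e23 m/s²

1.526e23 m/s²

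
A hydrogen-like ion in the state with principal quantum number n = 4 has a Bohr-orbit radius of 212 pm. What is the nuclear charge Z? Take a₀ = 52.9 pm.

4

r_n = n²a₀/Z ⇒ Z = n²a₀/r = 4² × 52.9 / 212 ≈ 3.99
Z = 4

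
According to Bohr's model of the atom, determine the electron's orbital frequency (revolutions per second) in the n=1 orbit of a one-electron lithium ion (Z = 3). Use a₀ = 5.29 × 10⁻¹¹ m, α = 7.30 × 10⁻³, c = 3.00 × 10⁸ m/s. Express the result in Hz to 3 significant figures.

r = n²a₀/Z = 1.76 × 10⁻¹¹ m, v = Zαc/n = 6.57 × 10⁶ m/s
f = v/(2πr) = 5.93 × 10¹⁶ Hz

5.93 × 10¹⁶ Hz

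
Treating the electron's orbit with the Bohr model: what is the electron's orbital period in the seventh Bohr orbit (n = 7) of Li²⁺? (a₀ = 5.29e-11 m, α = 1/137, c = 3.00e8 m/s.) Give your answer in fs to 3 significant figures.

5.78 fs

r = n²a₀/Z = 7²·5.29e-11/3 = 8.64e-10 m
v = Zαc/n = 3·0.00730·3.00e8/7 = 9.38e5 m/s
T = 2πr/v = 5.78e-15 s = 5.78 fs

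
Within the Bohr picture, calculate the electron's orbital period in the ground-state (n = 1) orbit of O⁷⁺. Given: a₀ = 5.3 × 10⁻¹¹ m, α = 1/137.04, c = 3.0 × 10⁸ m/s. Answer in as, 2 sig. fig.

2.4 as

r = n²a₀/Z = 1²·5.3 × 10⁻¹¹/8 = 6.6 × 10⁻¹² m
v = Zαc/n = 8·0.0073·3.0 × 10⁸/1 = 1.8 × 10⁷ m/s
T = 2πr/v = 2.4 × 10⁻¹⁸ s = 2.4 as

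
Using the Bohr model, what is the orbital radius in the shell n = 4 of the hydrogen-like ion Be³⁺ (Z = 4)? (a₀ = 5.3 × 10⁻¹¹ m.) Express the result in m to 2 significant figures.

2.1 × 10⁻¹⁰ m

r_n = n²a₀/Z = 4² × 5.3 × 10⁻¹¹ / 4
    = 16 × 5.3 × 10⁻¹¹ / 4 = 2.1 × 10⁻¹⁰ m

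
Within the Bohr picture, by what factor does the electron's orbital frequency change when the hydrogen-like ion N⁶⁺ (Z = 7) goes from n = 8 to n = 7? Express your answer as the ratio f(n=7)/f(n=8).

512/343

f ∝ Z^2 · n^-3; with Z fixed, f ∝ n^-3.
f(n=7)/f(n=8) = (7/8)^-3 = 512/343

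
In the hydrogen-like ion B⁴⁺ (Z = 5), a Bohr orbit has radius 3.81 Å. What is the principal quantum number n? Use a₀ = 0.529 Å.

r_n = n²a₀/Z ⇒ n² = rZ/a₀ = 3.81 × 5 / 0.529 ≈ 36.01
n = 6

6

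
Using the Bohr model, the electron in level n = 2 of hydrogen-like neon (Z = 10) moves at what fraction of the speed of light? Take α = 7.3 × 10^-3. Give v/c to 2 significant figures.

v_n = Zαc/n, so v/c = Zα/n = 10 × 0.0073 / 2 = 0.036

0.036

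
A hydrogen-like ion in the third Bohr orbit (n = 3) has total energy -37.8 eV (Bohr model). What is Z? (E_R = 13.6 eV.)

E_n = −E_R Z²/n² ⇒ Z² = −E_n n²/E_R = 37.8 × 3² / 13.6 ≈ 25.01
Z = 5

5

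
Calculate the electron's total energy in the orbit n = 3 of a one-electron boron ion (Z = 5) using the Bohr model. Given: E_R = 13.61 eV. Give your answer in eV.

-37.81 eV

E_n = −E_R·Z²/n² = −13.61 × 5²/3² = -37.81 eV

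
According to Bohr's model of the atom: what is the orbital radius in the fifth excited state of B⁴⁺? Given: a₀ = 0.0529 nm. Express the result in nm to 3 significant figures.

0.381 nm

r_n = n²a₀/Z = 6² × 0.0529 / 5
    = 36 × 0.0529 / 5 = 0.381 nm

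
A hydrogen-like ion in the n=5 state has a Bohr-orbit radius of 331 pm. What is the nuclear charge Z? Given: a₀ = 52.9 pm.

4

r_n = n²a₀/Z ⇒ Z = n²a₀/r = 5² × 52.9 / 331 ≈ 4.00
Z = 4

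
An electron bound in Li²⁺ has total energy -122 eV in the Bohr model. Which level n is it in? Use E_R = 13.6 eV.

E_n = −E_R Z²/n² ⇒ n² = E_R Z²/(−E_n) = 13.6 × 3² / 122 ≈ 1.00
n = 1

1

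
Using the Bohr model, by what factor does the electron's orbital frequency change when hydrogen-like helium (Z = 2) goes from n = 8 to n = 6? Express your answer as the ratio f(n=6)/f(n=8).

64/27

f ∝ Z^2 · n^-3; with Z fixed, f ∝ n^-3.
f(n=6)/f(n=8) = (6/8)^-3 = 64/27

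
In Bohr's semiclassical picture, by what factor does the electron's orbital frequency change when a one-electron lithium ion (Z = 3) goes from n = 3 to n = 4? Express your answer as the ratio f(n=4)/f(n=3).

27/64

f ∝ Z^2 · n^-3; with Z fixed, f ∝ n^-3.
f(n=4)/f(n=3) = (4/3)^-3 = 27/64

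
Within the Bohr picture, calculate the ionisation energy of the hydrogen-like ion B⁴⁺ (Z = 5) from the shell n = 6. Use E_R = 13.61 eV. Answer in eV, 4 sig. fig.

E_n = −E_R·Z²/n² = −13.61 × 5²/6² eV = -9.451 eV
Ionisation energy = −E_n = 9.451 eV

9.451 eV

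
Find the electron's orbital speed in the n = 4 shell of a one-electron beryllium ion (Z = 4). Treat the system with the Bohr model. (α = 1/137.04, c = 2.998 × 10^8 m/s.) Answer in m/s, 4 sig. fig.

v_n = Zαc/n = 4 × 0.007297 × 2.998 × 10^8 / 4
    = 2.188 × 10^6 m/s

2.188 × 10^6 m/s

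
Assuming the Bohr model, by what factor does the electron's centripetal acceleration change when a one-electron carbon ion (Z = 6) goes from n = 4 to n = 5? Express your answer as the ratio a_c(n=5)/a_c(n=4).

256/625

a_c ∝ Z^3 · n^-4; with Z fixed, a_c ∝ n^-4.
a_c(n=5)/a_c(n=4) = (5/4)^-4 = 256/625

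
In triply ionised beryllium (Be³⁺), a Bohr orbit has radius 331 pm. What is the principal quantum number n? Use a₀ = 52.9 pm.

5

r_n = n²a₀/Z ⇒ n² = rZ/a₀ = 331 × 4 / 52.9 ≈ 25.03
n = 5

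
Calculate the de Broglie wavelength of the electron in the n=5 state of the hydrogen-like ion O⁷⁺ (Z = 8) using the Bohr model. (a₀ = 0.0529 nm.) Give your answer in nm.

0.208 nm

The Bohr quantisation condition is nλ = 2πr_n.
r_n = n²a₀/Z = 0.165 nm
λ = 2πr_n/n = 2π·0.165/5 = 0.208 nm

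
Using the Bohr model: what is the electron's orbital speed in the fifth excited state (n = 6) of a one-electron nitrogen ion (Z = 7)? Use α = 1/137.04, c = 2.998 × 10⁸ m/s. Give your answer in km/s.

v_n = Zαc/n = 7 × 0.007297 × 2.998 × 10⁸ / 6
    = 2552 km/s

2552 km/s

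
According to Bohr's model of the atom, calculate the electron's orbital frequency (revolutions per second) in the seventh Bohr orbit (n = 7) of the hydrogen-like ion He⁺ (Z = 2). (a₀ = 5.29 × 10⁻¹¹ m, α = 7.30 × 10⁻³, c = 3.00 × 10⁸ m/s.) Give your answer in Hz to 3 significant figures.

7.68 × 10¹³ Hz

r = n²a₀/Z = 1.30 × 10⁻⁹ m, v = Zαc/n = 6.26 × 10⁵ m/s
f = v/(2πr) = 7.68 × 10¹³ Hz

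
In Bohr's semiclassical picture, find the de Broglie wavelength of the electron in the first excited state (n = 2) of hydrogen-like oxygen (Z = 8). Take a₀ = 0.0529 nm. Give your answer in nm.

0.0831 nm

The Bohr quantisation condition is nλ = 2πr_n.
r_n = n²a₀/Z = 0.0265 nm
λ = 2πr_n/n = 2π·0.0265/2 = 0.0831 nm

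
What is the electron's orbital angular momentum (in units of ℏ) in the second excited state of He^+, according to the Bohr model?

L_n = nℏ, so L/ℏ = n = 3.

3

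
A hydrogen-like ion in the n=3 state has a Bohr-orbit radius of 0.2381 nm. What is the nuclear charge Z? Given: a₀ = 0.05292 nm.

2

r_n = n²a₀/Z ⇒ Z = n²a₀/r = 3² × 0.05292 / 0.2381 ≈ 2.00
Z = 2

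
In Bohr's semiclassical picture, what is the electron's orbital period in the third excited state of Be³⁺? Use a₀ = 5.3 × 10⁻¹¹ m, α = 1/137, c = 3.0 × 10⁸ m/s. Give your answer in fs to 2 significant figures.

r = n²a₀/Z = 4²·5.3 × 10⁻¹¹/4 = 2.1 × 10⁻¹⁰ m
v = Zαc/n = 4·0.0073·3.0 × 10⁸/4 = 2.2 × 10⁶ m/s
T = 2πr/v = 6.1 × 10⁻¹⁶ s = 0.61 fs

0.61 fs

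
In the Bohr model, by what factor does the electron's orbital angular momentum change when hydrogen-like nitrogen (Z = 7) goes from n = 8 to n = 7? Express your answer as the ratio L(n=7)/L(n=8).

7/8

L = nℏ depends only on n, so L ∝ n.
L(n=7)/L(n=8) = (7/8)^1 = 7/8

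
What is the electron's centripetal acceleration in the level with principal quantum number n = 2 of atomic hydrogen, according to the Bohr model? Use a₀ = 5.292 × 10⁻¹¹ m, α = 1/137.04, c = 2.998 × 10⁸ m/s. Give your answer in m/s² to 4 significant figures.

r = n²a₀/Z = 2.117 × 10⁻¹⁰ m, v = Zαc/n = 1.094 × 10⁶ m/s
a = v²/r = (1.094 × 10⁶)² / 2.117 × 10⁻¹⁰ = 5.652 × 10²¹ m/s²

5.652 × 10²¹ m/s²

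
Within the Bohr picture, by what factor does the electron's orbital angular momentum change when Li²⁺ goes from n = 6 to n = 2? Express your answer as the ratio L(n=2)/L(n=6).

1/3

L = nℏ depends only on n, so L ∝ n.
L(n=2)/L(n=6) = (2/6)^1 = 1/3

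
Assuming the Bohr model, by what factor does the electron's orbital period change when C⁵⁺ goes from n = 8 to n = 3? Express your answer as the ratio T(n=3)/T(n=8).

T ∝ Z^-2 · n^3; with Z fixed, T ∝ n^3.
T(n=3)/T(n=8) = (3/8)^3 = 27/512

27/512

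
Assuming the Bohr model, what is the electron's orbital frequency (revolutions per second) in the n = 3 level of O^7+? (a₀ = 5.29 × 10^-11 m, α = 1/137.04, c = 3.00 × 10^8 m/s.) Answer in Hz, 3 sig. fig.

r = n²a₀/Z = 5.95 × 10^-11 m, v = Zαc/n = 5.84 × 10^6 m/s
f = v/(2πr) = 1.56 × 10^16 Hz

1.56 × 10^16 Hz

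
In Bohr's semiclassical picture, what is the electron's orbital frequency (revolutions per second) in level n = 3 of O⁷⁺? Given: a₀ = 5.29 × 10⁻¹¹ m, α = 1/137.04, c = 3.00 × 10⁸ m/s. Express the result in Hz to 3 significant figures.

r = n²a₀/Z = 5.95 × 10⁻¹¹ m, v = Zαc/n = 5.84 × 10⁶ m/s
f = v/(2πr) = 1.56 × 10¹⁶ Hz

1.56 × 10¹⁶ Hz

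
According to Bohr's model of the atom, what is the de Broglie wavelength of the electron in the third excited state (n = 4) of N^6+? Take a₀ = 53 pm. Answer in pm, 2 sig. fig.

190 pm

The Bohr quantisation condition is nλ = 2πr_n.
r_n = n²a₀/Z = 120 pm
λ = 2πr_n/n = 2π·120/4 = 190 pm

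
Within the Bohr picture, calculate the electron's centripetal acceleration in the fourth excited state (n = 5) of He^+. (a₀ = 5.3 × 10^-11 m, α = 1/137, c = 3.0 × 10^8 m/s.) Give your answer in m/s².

r = n²a₀/Z = 6.6 × 10^-10 m, v = Zαc/n = 8.8 × 10^5 m/s
a = v²/r = (8.8 × 10^5)² / 6.6 × 10^-10 = 1.2 × 10^21 m/s²

1.2 × 10^21 m/s²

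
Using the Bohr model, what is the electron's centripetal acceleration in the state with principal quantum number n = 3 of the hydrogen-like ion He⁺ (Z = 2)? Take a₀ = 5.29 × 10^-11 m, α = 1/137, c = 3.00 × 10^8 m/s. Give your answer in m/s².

r = n²a₀/Z = 2.38 × 10^-10 m, v = Zαc/n = 1.46 × 10^6 m/s
a = v²/r = (1.46 × 10^6)² / 2.38 × 10^-10 = 8.95 × 10^21 m/s²

8.95 × 10^21 m/s²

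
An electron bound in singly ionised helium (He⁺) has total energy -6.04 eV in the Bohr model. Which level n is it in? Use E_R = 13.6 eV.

3

E_n = −E_R Z²/n² ⇒ n² = E_R Z²/(−E_n) = 13.6 × 2² / 6.04 ≈ 9.01
n = 3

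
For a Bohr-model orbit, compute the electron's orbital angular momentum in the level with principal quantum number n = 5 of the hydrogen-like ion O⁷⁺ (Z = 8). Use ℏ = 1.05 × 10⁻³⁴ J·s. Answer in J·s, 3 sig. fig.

5.25 × 10⁻³⁴ J·s

L_n = nℏ = 5 × 1.05 × 10⁻³⁴ = 5.25 × 10⁻³⁴ J·s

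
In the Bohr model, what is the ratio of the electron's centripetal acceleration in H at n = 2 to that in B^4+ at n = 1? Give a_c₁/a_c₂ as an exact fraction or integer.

a_c ∝ Z^3 · n^-4
a_c₁/a_c₂ = (1/5)^3 · (2/1)^-4 = 1/2000

1/2000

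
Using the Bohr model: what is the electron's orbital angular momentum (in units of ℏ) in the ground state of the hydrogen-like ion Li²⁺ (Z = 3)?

1

L_n = nℏ, so L/ℏ = n = 1.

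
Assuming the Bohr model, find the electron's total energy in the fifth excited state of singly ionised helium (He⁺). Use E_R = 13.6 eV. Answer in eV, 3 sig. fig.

-1.51 eV

E_n = −E_R·Z²/n² = −13.6 × 2²/6² = -1.51 eV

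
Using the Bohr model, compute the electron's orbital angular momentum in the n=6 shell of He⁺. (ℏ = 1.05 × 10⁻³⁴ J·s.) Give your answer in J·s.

6.30 × 10⁻³⁴ J·s

L_n = nℏ = 6 × 1.05 × 10⁻³⁴ = 6.30 × 10⁻³⁴ J·s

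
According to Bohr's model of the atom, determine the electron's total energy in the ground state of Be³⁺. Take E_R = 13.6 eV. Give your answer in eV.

-218 eV

E_n = −E_R·Z²/n² = −13.6 × 4²/1² = -218 eV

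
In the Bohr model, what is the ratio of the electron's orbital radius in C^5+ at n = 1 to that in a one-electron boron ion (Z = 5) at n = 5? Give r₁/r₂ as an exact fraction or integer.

r ∝ Z^-1 · n^2
r₁/r₂ = (6/5)^-1 · (1/5)^2 = 1/30

1/30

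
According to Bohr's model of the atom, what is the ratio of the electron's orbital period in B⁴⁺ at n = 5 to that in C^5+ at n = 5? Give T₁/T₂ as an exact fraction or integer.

36/25

T ∝ Z^-2 · n^3
T₁/T₂ = (5/6)^-2 · (5/5)^3 = 36/25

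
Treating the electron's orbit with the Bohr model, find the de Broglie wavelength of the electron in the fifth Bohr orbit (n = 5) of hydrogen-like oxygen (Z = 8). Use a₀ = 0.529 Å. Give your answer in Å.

2.08 Å

The Bohr quantisation condition is nλ = 2πr_n.
r_n = n²a₀/Z = 1.65 Å
λ = 2πr_n/n = 2π·1.65/5 = 2.08 Å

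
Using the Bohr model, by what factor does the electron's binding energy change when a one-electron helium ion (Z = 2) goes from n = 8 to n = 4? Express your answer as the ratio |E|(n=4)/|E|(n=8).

|E| ∝ Z^2 · n^-2; with Z fixed, |E| ∝ n^-2.
|E|(n=4)/|E|(n=8) = (4/8)^-2 = 4

4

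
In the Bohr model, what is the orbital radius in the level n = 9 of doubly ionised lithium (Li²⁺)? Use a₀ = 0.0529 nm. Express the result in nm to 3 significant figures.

1.43 nm

r_n = n²a₀/Z = 9² × 0.0529 / 3
    = 81 × 0.0529 / 3 = 1.43 nm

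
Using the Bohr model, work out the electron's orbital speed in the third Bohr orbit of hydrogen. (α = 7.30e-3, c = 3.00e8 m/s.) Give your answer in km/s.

v_n = Zαc/n = 1 × 0.00730 × 3.00e8 / 3
    = 730 km/s

730 km/s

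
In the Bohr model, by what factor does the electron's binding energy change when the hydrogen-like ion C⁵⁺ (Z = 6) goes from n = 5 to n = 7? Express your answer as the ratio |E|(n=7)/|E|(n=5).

25/49

|E| ∝ Z^2 · n^-2; with Z fixed, |E| ∝ n^-2.
|E|(n=7)/|E|(n=5) = (7/5)^-2 = 25/49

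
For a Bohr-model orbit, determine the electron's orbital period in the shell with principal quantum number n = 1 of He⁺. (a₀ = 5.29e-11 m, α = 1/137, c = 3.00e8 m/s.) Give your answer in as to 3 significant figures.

37.9 as

r = n²a₀/Z = 1²·5.29e-11/2 = 2.65e-11 m
v = Zαc/n = 2·0.00730·3.00e8/1 = 4.38e6 m/s
T = 2πr/v = 3.79e-17 s = 37.9 as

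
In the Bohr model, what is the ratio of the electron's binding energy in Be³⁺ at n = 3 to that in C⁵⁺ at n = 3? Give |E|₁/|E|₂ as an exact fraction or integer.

|E| ∝ Z^2 · n^-2
|E|₁/|E|₂ = (4/6)^2 · (3/3)^-2 = 4/9

4/9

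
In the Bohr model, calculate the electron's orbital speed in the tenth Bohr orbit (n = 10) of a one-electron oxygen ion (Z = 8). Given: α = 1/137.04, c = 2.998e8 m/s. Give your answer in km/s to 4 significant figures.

1750 km/s

v_n = Zαc/n = 8 × 0.007297 × 2.998e8 / 10
    = 1750 km/s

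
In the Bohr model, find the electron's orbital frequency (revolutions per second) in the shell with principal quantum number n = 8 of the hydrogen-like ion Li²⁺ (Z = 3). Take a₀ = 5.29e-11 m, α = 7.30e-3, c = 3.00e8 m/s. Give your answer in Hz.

1.16e14 Hz

r = n²a₀/Z = 1.13e-9 m, v = Zαc/n = 8.21e5 m/s
f = v/(2πr) = 1.16e14 Hz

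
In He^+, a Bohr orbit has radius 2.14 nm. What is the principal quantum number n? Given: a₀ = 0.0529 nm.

9

r_n = n²a₀/Z ⇒ n² = rZ/a₀ = 2.14 × 2 / 0.0529 ≈ 80.91
n = 9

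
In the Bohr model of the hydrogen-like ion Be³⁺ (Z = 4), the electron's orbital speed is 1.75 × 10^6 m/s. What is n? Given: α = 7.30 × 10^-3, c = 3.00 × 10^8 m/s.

5

v_n = Zαc/n ⇒ n = Zαc/v = 4 × 0.00730 × 3.00 × 10^8 / 1.75 × 10^6 ≈ 5.01
n = 5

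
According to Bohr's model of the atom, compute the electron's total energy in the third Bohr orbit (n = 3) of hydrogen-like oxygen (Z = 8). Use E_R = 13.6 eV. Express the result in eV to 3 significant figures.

E_n = −E_R·Z²/n² = −13.6 × 8²/3² = -96.7 eV

-96.7 eV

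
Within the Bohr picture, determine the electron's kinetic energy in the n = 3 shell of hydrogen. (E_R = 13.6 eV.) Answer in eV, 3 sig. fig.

For a Coulomb orbit the virial theorem gives K = −E_n.
E_n = −E_R·Z²/n², so K = E_R·Z²/n² = 13.6 × 1²/3² = 1.51 eV

1.51 eV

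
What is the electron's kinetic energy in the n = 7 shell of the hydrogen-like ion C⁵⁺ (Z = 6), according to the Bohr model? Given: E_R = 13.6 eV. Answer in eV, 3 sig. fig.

For a Coulomb orbit the virial theorem gives K = −E_n.
E_n = −E_R·Z²/n², so K = E_R·Z²/n² = 13.6 × 6²/7² = 9.99 eV

9.99 eV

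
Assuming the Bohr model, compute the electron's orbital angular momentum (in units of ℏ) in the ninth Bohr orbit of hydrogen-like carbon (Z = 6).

9

L_n = nℏ, so L/ℏ = n = 9.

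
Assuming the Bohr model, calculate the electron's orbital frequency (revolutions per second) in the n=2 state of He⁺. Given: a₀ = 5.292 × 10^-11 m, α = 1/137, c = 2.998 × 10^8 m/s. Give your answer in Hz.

3.291 × 10^15 Hz

r = n²a₀/Z = 1.058 × 10^-10 m, v = Zαc/n = 2.188 × 10^6 m/s
f = v/(2πr) = 3.291 × 10^15 Hz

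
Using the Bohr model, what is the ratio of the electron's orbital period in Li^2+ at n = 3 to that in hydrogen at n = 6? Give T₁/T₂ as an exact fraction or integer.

1/72

T ∝ Z^-2 · n^3
T₁/T₂ = (3/1)^-2 · (3/6)^3 = 1/72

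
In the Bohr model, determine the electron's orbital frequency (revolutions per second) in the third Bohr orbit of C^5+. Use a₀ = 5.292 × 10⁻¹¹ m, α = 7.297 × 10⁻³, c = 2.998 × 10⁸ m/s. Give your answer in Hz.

8.772 × 10¹⁵ Hz

r = n²a₀/Z = 7.938 × 10⁻¹¹ m, v = Zαc/n = 4.375 × 10⁶ m/s
f = v/(2πr) = 8.772 × 10¹⁵ Hz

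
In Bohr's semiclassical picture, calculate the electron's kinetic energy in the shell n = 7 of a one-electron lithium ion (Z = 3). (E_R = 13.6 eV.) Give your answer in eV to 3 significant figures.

2.50 eV

For a Coulomb orbit the virial theorem gives K = −E_n.
E_n = −E_R·Z²/n², so K = E_R·Z²/n² = 13.6 × 3²/7² = 2.50 eV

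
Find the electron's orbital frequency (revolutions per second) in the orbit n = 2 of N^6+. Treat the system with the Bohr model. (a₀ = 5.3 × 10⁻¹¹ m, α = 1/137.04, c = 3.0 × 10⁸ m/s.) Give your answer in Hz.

4.0 × 10¹⁶ Hz

r = n²a₀/Z = 3.0 × 10⁻¹¹ m, v = Zαc/n = 7.7 × 10⁶ m/s
f = v/(2πr) = 4.0 × 10¹⁶ Hz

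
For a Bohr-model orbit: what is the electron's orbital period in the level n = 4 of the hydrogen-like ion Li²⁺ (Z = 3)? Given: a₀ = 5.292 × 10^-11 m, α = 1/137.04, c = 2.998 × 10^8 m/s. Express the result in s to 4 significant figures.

1.081 × 10^-15 s

r = n²a₀/Z = 4²·5.292 × 10^-11/3 = 2.822 × 10^-10 m
v = Zαc/n = 3·0.007297·2.998 × 10^8/4 = 1.641 × 10^6 m/s
T = 2πr/v = 1.081 × 10^-15 s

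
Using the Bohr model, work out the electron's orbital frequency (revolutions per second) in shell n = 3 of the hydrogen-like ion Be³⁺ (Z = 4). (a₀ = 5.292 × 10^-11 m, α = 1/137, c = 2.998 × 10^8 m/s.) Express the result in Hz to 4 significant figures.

3.900 × 10^15 Hz

r = n²a₀/Z = 1.191 × 10^-10 m, v = Zαc/n = 2.918 × 10^6 m/s
f = v/(2πr) = 3.900 × 10^15 Hz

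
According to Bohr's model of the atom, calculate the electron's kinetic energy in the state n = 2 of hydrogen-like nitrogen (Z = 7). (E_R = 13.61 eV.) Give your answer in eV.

For a Coulomb orbit the virial theorem gives K = −E_n.
E_n = −E_R·Z²/n², so K = E_R·Z²/n² = 13.61 × 7²/2² = 166.7 eV

166.7 eV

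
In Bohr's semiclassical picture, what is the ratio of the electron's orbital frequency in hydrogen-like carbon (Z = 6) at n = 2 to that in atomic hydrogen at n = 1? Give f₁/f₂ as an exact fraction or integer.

f ∝ Z^2 · n^-3
f₁/f₂ = (6/1)^2 · (2/1)^-3 = 9/2

9/2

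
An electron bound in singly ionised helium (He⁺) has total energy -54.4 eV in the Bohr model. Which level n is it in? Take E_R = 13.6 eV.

1

E_n = −E_R Z²/n² ⇒ n² = E_R Z²/(−E_n) = 13.6 × 2² / 54.4 ≈ 1.00
n = 1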